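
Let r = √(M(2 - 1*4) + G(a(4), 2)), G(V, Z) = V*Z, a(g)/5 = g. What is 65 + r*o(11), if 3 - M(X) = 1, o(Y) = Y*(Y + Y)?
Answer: 65 + 242*√42 ≈ 1633.3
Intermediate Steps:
a(g) = 5*g
o(Y) = 2*Y² (o(Y) = Y*(2*Y) = 2*Y²)
M(X) = 2 (M(X) = 3 - 1*1 = 3 - 1 = 2)
r = √42 (r = √(2 + (5*4)*2) = √(2 + 20*2) = √(2 + 40) = √42 ≈ 6.4807)
65 + r*o(11) = 65 + √42*(2*11²) = 65 + √42*(2*121) = 65 + √42*242 = 65 + 242*√42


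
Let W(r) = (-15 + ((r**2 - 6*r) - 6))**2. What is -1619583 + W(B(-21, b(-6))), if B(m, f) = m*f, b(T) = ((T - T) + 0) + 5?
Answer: 133730373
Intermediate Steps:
b(T) = 5 (b(T) = (0 + 0) + 5 = 0 + 5 = 5)
B(m, f) = f*m
W(r) = (-21 + r**2 - 6*r)**2 (W(r) = (-15 + (-6 + r**2 - 6*r))**2 = (-21 + r**2 - 6*r)**2)
-1619583 + W(B(-21, b(-6))) = -1619583 + (21 - (5*(-21))**2 + 6*(5*(-21)))**2 = -1619583 + (21 - 1*(-105)**2 + 6*(-105))**2 = -1619583 + (21 - 1*11025 - 630)**2 = -1619583 + (21 - 11025 - 630)**2 = -1619583 + (-11634)**2 = -1619583 + 135349956 = 133730373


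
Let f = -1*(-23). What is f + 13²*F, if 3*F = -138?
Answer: -7751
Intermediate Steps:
f = 23
F = -46 (F = (⅓)*(-138) = -46)
f + 13²*F = 23 + 13²*(-46) = 23 + 169*(-46) = 23 - 7774 = -7751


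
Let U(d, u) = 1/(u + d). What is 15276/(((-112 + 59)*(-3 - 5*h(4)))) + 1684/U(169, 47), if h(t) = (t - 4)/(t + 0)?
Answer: 19283524/53 ≈ 3.6384e+5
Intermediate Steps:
h(t) = (-4 + t)/t
U(d, u) = 1/(d + u)
15276/(((-112 + 59)*(-3 - 5*h(4)))) + 1684/U(169, 47) = 15276/(((-112 + 59)*(-3 - 5*(-4 + 4)/4))) + 1684/(1/(169 + 47)) = 15276/((-53*(-3 - 5*0/4))) + 1684/(1/216) = 15276/((-53*(-3 - 5*0))) + 1684/(1/216) = 15276/((-53*(-3 + 0))) + 1684*216 = 15276/((-53*(-3))) + 363744 = 15276/159 + 363744 = 15276*(1/159) + 363744 = 5092/53 + 363744 = 19283524/53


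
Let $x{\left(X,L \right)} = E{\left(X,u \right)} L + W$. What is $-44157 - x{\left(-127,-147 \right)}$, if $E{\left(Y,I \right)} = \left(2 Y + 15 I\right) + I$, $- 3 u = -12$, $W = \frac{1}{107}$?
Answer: $- \frac{7713310}{107} \approx -72087.0$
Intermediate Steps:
$W = \frac{1}{107} \approx 0.0093458$
$u = 4$ ($u = \left(- \frac{1}{3}\right) \left(-12\right) = 4$)
$E{\left(Y,I \right)} = 2 Y + 16 I$
$x{\left(X,L \right)} = \frac{1}{107} + L \left(64 + 2 X\right)$ ($x{\left(X,L \right)} = \left(2 X + 16 \cdot 4\right) L + \frac{1}{107} = \left(2 X + 64\right) L + \frac{1}{107} = \left(64 + 2 X\right) L + \frac{1}{107} = L \left(64 + 2 X\right) + \frac{1}{107} = \frac{1}{107} + L \left(64 + 2 X\right)$)
$-44157 - x{\left(-127,-147 \right)} = -44157 - \left(\frac{1}{107} + 2 \left(-147\right) \left(32 - 127\right)\right) = -44157 - \left(\frac{1}{107} + 2 \left(-147\right) \left(-95\right)\right) = -44157 - \left(\frac{1}{107} + 27930\right) = -44157 - \frac{2988511}{107} = - \frac{7713310}{107}$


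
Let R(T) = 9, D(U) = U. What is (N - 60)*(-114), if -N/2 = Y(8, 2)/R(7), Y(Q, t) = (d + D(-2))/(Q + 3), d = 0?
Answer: 225568/33 ≈ 6835.4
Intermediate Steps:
Y(Q, t) = -2/(3 + Q) (Y(Q, t) = (0 - 2)/(Q + 3) = -2/(3 + Q))
N = 4/99 (N = -2*(-2/(3 + 8))/9 = -2*(-2/11)/9 = -2*(-2*1/11)/9 = -(-4)/(11*9) = -2*(-2/99) = 4/99 ≈ 0.040404)
(N - 60)*(-114) = (4/99 - 60)*(-114) = -5936/99*(-114) = 225568/33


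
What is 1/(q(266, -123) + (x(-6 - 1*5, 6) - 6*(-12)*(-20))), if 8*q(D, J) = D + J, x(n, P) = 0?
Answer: -8/11377 ≈ -0.00070317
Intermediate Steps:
q(D, J) = D/8 + J/8 (q(D, J) = (D + J)/8 = D/8 + J/8)
1/(q(266, -123) + (x(-6 - 1*5, 6) - 6*(-12)*(-20))) = 1/(((⅛)*266 + (⅛)*(-123)) + (0 - 6*(-12)*(-20))) = 1/((133/4 - 123/8) + (0 + 72*(-20))) = 1/(143/8 + (0 - 1440)) = 1/(143/8 - 1440) = 1/(-11377/8) = -8/11377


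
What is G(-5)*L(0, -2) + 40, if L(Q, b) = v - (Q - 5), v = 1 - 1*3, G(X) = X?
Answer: 25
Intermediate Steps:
v = -2 (v = 1 - 3 = -2)
L(Q, b) = 3 - Q (L(Q, b) = -2 - (Q - 5) = -2 - (-5 + Q) = -2 + (5 - Q) = 3 - Q)
G(-5)*L(0, -2) + 40 = -5*(3 - 1*0) + 40 = -5*(3 + 0) + 40 = -5*3 + 40 = -15 + 40 = 25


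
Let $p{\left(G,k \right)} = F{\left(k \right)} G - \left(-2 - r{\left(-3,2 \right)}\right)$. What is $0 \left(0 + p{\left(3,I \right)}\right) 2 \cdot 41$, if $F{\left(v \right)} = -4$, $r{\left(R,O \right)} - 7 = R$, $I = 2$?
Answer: $0$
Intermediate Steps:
$r{\left(R,O \right)} = 7 + R$
$p{\left(G,k \right)} = 6 - 4 G$ ($p{\left(G,k \right)} = - 4 G + \left(\left(\left(7 - 3\right) + 5\right) - 3\right) = - 4 G + \left(\left(4 + 5\right) - 3\right) = - 4 G + \left(9 - 3\right) = - 4 G + 6 = 6 - 4 G$)
$0 \left(0 + p{\left(3,I \right)}\right) 2 \cdot 41 = 0 \left(0 + \left(6 - 12\right)\right) 2 \cdot 41 = 0 \left(0 - 6\right) 2 \cdot 41 = 0 \left(\left(-6\right) 2\right) 41 = 0 \left(-12\right) 41 = 0 \cdot 41 = 0$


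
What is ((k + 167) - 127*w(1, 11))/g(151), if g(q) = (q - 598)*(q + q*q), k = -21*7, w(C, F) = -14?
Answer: -899/5129772 ≈ -0.00017525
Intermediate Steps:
k = -147
g(q) = (-598 + q)*(q + q²)
((k + 167) - 127*w(1, 11))/g(151) = ((-147 + 167) - 127*(-14))/((151*(-598 + 151² - 597*151))) = (20 + 1778)/((151*(-598 + 22801 - 90147))) = 1798/((151*(-67944))) = 1798/(-10259544) = 1798*(-1/10259544) = -899/5129772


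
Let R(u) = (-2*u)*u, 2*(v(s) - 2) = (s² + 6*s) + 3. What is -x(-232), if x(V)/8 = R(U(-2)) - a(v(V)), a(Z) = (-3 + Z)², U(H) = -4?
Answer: 5498439234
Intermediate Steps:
v(s) = 7/2 + s²/2 + 3*s (v(s) = 2 + ((s² + 6*s) + 3)/2 = 2 + (3 + s² + 6*s)/2 = 2 + (3/2 + s²/2 + 3*s) = 7/2 + s²/2 + 3*s)
R(u) = -2*u²
x(V) = -256 - 8*(½ + V²/2 + 3*V)² (x(V) = 8*(-2*(-4)² - (-3 + (7/2 + V²/2 + 3*V))²) = 8*(-2*16 - (½ + V²/2 + 3*V)²) = 8*(-32 - (½ + V²/2 + 3*V)²) = -256 - 8*(½ + V²/2 + 3*V)²)
-x(-232) = -(-256 - 2*(1 + (-232)² + 6*(-232))²) = -(-256 - 2*(1 + 53824 - 1392)²) = -(-256 - 2*52433²) = -(-256 - 2*2749219489) = -(-256 - 5498438978) = -1*(-5498439234) = 5498439234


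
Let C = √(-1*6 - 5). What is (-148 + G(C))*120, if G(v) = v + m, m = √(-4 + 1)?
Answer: -17760 + 120*I*√3 + 120*I*√11 ≈ -17760.0 + 605.84*I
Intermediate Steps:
m = I*√3 (m = √(-3) = I*√3 ≈ 1.732*I)
C = I*√11 (C = √(-6 - 5) = √(-11) = I*√11 ≈ 3.3166*I)
G(v) = v + I*√3
(-148 + G(C))*120 = (-148 + (I*√11 + I*√3))*120 = (-148 + (I*√3 + I*√11))*120 = (-148 + I*√3 + I*√11)*120 = -17760 + 120*I*√3 + 120*I*√11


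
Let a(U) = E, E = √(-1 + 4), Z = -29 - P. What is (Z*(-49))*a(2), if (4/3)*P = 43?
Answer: 12005*√3/4 ≈ 5198.3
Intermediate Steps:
P = 129/4 (P = (¾)*43 = 129/4 ≈ 32.250)
Z = -245/4 (Z = -29 - 1*129/4 = -29 - 129/4 = -245/4 ≈ -61.250)
E = √3 ≈ 1.7320
a(U) = √3
(Z*(-49))*a(2) = (-245/4*(-49))*√3 = 12005*√3/4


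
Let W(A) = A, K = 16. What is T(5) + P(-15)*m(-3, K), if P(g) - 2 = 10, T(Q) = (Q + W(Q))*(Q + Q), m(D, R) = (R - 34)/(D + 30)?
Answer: 92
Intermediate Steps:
m(D, R) = (-34 + R)/(30 + D)
T(Q) = 4*Q² (T(Q) = (Q + Q)*(Q + Q) = (2*Q)*(2*Q) = 4*Q²)
P(g) = 12 (P(g) = 2 + 10 = 12)
T(5) + P(-15)*m(-3, K) = 4*5² + 12*((-34 + 16)/(30 - 3)) = 4*25 + 12*(-18/27) = 100 + 12*((1/27)*(-18)) = 100 + 12*(-⅔) = 100 - 8 = 92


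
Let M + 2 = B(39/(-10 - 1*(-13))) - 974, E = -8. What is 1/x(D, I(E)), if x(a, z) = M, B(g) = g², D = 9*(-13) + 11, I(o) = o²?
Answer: -1/807 ≈ -0.0012392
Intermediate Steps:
D = -106 (D = -117 + 11 = -106)
M = -807 (M = -2 + ((39/(-10 - 1*(-13)))² - 974) = -2 + ((39/(-10 + 13))² - 974) = -2 + ((39/3)² - 974) = -2 + ((39*(⅓))² - 974) = -2 + (13² - 974) = -2 + (169 - 974) = -2 - 805 = -807)
x(a, z) = -807
1/x(D, I(E)) = 1/(-807) = -1/807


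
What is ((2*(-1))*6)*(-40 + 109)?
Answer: -828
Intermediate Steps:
((2*(-1))*6)*(-40 + 109) = -2*6*69 = -12*69 = -828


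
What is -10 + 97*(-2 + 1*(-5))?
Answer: -689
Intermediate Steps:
-10 + 97*(-2 + 1*(-5)) = -10 + 97*(-2 - 5) = -10 + 97*(-7) = -10 - 679 = -689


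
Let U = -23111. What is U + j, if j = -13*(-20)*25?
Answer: -16611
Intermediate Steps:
j = 6500 (j = 260*25 = 6500)
U + j = -23111 + 6500 = -16611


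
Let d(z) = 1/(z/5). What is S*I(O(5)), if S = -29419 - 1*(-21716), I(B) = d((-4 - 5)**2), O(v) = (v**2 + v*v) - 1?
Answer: -38515/81 ≈ -475.49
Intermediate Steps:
O(v) = -1 + 2*v**2 (O(v) = (v**2 + v**2) - 1 = 2*v**2 - 1 = -1 + 2*v**2)
d(z) = 5/z (d(z) = 1/(z*(1/5)) = 1/(z/5) = 5/z)
I(B) = 5/81 (I(B) = 5/((-4 - 5)**2) = 5/((-9)**2) = 5/81)
S = -7703 (S = -29419 + 21716 = -7703)
S*I(O(5)) = -7703*5/81 = -38515/81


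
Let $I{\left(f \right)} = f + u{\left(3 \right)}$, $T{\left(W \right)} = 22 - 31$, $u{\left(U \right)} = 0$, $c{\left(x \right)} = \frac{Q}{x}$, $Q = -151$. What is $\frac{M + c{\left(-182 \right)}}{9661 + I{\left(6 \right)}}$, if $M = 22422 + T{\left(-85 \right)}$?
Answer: $\frac{4079317}{1759394} \approx 2.3186$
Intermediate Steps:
$c{\left(x \right)} = - \frac{151}{x}$
$T{\left(W \right)} = -9$ ($T{\left(W \right)} = 22 - 31 = -9$)
$I{\left(f \right)} = f$ ($I{\left(f \right)} = f + 0 = f$)
$M = 22413$ ($M = 22422 - 9 = 22413$)
$\frac{M + c{\left(-182 \right)}}{9661 + I{\left(6 \right)}} = \frac{22413 - \frac{151}{-182}}{9661 + 6} = \frac{22413 - - \frac{151}{182}}{9667} = \left(22413 + \frac{151}{182}\right) \frac{1}{9667} = \frac{4079317}{182} \cdot \frac{1}{9667} = \frac{4079317}{1759394}$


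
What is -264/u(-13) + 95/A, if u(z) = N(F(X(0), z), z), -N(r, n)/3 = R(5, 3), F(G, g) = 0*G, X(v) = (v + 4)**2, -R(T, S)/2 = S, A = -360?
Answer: -1075/72 ≈ -14.931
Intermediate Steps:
R(T, S) = -2*S
X(v) = (4 + v)**2
F(G, g) = 0
N(r, n) = 18 (N(r, n) = -(-6)*3 = -3*(-6) = 18)
u(z) = 18
-264/u(-13) + 95/A = -264/18 + 95/(-360) = -264*1/18 + 95*(-1/360) = -44/3 - 19/72 = -1075/72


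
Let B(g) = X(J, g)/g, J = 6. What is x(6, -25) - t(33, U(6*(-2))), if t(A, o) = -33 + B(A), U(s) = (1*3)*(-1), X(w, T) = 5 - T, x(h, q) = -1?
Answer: 1084/33 ≈ 32.849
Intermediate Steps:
U(s) = -3 (U(s) = 3*(-1) = -3)
B(g) = (5 - g)/g
t(A, o) = -33 + (5 - A)/A
x(6, -25) - t(33, U(6*(-2))) = -1 - (-34 + 5/33) = -1 - 1*(-1117/33) = -1 + 1117/33 = 1084/33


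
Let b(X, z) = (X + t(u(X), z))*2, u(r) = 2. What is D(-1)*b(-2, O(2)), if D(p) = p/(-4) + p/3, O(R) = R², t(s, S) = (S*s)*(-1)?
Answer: 5/3 ≈ 1.6667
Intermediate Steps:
t(s, S) = -S*s
b(X, z) = -4*z + 2*X (b(X, z) = (X - 1*z*2)*2 = (X - 2*z)*2 = -4*z + 2*X)
D(p) = p/12 (D(p) = p*(-¼) + p*(⅓) = -p/4 + p/3 = p/12)
D(-1)*b(-2, O(2)) = ((1/12)*(-1))*(-4*2² + 2*(-2)) = -(-4*4 - 4)/12 = -(-16 - 4)/12 = -1/12*(-20) = 5/3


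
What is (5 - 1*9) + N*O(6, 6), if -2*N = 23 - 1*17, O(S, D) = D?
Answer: -22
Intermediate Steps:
N = -3 (N = -(23 - 1*17)/2 = -(23 - 17)/2 = -1/2*6 = -3)
(5 - 1*9) + N*O(6, 6) = (5 - 1*9) - 3*6 = (5 - 9) - 18 = -4 - 18 = -22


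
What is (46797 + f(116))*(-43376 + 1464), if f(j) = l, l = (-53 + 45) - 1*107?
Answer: -1956535984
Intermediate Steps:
l = -115 (l = -8 - 107 = -115)
f(j) = -115
(46797 + f(116))*(-43376 + 1464) = (46797 - 115)*(-43376 + 1464) = 46682*(-41912) = -1956535984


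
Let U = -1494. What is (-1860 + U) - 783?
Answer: -4137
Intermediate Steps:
(-1860 + U) - 783 = (-1860 - 1494) - 783 = -3354 - 783 = -4137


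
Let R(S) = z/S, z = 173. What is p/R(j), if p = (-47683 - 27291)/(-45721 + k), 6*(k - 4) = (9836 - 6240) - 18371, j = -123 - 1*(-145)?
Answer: 3298856/16670107 ≈ 0.19789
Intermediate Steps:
j = 22 (j = -123 + 145 = 22)
R(S) = 173/S
k = -4917/2 (k = 4 + ((9836 - 6240) - 18371)/6 = 4 + (3596 - 18371)/6 = 4 + (⅙)*(-14775) = 4 - 4925/2 = -4917/2 ≈ -2458.5)
p = 149948/96359 (p = (-47683 - 27291)/(-45721 - 4917/2) = -74974/(-96359/2) = -74974*(-2/96359) = 149948/96359 ≈ 1.5561)
p/R(j) = 149948/(96359*((173/22))) = 149948/(96359*((173*(1/22)))) = 149948/(96359*(173/22)) = (149948/96359)*(22/173) = 3298856/16670107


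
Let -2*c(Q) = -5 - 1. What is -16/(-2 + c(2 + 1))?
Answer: -16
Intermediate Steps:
c(Q) = 3 (c(Q) = -(-5 - 1)/2 = -½*(-6) = 3)
-16/(-2 + c(2 + 1)) = -16/(-2 + 3) = -16/1 = -16*1 = -16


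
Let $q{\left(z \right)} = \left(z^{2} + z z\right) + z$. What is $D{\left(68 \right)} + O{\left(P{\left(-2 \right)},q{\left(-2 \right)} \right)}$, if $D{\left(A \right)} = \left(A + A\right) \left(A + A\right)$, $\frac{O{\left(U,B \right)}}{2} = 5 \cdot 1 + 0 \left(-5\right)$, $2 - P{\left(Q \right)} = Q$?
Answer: $18506$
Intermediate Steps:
$q{\left(z \right)} = z + 2 z^{2}$ ($q{\left(z \right)} = \left(z^{2} + z^{2}\right) + z = 2 z^{2} + z = z + 2 z^{2}$)
$P{\left(Q \right)} = 2 - Q$
$O{\left(U,B \right)} = 10$ ($O{\left(U,B \right)} = 2 \left(5 \cdot 1 + 0 \left(-5\right)\right) = 2 \left(5 + 0\right) = 2 \cdot 5 = 10$)
$D{\left(A \right)} = 4 A^{2}$ ($D{\left(A \right)} = 2 A 2 A = 4 A^{2}$)
$D{\left(68 \right)} + O{\left(P{\left(-2 \right)},q{\left(-2 \right)} \right)} = 4 \cdot 68^{2} + 10 = 4 \cdot 4624 + 10 = 18496 + 10 = 18506$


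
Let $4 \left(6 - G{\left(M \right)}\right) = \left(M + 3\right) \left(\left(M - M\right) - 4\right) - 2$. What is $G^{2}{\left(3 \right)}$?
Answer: $\frac{625}{4} \approx 156.25$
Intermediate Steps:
$G{\left(M \right)} = \frac{19}{2} + M$ ($G{\left(M \right)} = 6 - \frac{\left(M + 3\right) \left(\left(M - M\right) - 4\right) - 2}{4} = 6 - \frac{\left(3 + M\right) \left(0 - 4\right) - 2}{4} = 6 - \frac{\left(3 + M\right) \left(-4\right) - 2}{4} = 6 - \frac{\left(-12 - 4 M\right) - 2}{4} = 6 - \frac{-14 - 4 M}{4} = 6 + \left(\frac{7}{2} + M\right) = \frac{19}{2} + M$)
$G^{2}{\left(3 \right)} = \left(\frac{19}{2} + 3\right)^{2} = \left(\frac{25}{2}\right)^{2} = \frac{625}{4}$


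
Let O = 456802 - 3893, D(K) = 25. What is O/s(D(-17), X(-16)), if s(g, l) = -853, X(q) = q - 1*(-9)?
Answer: -452909/853 ≈ -530.96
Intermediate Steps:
X(q) = 9 + q (X(q) = q + 9 = 9 + q)
O = 452909
O/s(D(-17), X(-16)) = 452909/(-853) = 452909*(-1/853) = -452909/853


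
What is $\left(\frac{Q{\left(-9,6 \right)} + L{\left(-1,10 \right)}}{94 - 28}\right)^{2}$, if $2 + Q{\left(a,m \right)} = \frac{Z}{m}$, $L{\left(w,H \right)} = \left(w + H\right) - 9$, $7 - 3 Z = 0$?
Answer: $\frac{841}{1411344} \approx 0.00059589$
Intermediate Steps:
$Z = \frac{7}{3}$ ($Z = \frac{7}{3} - 0 = \frac{7}{3} + 0 = \frac{7}{3} \approx 2.3333$)
$L{\left(w,H \right)} = -9 + H + w$ ($L{\left(w,H \right)} = \left(H + w\right) - 9 = -9 + H + w$)
$Q{\left(a,m \right)} = -2 + \frac{7}{3 m}$
$\left(\frac{Q{\left(-9,6 \right)} + L{\left(-1,10 \right)}}{94 - 28}\right)^{2} = \left(\frac{\left(-2 + \frac{7}{3 \cdot 6}\right) - 0}{94 - 28}\right)^{2} = \left(\frac{\left(-2 + \frac{7}{3} \cdot \frac{1}{6}\right) + 0}{66}\right)^{2} = \left(\left(\left(-2 + \frac{7}{18}\right) + 0\right) \frac{1}{66}\right)^{2} = \left(\left(- \frac{29}{18} + 0\right) \frac{1}{66}\right)^{2} = \left(\left(- \frac{29}{18}\right) \frac{1}{66}\right)^{2} = \left(- \frac{29}{1188}\right)^{2} = \frac{841}{1411344}$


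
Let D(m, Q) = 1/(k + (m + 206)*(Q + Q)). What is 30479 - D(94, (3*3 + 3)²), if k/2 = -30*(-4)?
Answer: 2640700559/86640 ≈ 30479.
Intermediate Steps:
k = 240 (k = 2*(-30*(-4)) = 2*120 = 240)
D(m, Q) = 1/(240 + 2*Q*(206 + m)) (D(m, Q) = 1/(240 + (m + 206)*(Q + Q)) = 1/(240 + (206 + m)*(2*Q)) = 1/(240 + 2*Q*(206 + m)))
30479 - D(94, (3*3 + 3)²) = 30479 - 1/(2*(120 + 206*(3*3 + 3)² + (3*3 + 3)²*94)) = 30479 - 1/(2*(120 + 206*(9 + 3)² + (9 + 3)²*94)) = 30479 - 1/(2*(120 + 206*12² + 12²*94)) = 30479 - 1/(2*(120 + 206*144 + 144*94)) = 30479 - 1/(2*(120 + 29664 + 13536)) = 30479 - 1/(2*43320) = 30479 - 1*1/86640 = 30479 - 1/86640 = 2640700559/86640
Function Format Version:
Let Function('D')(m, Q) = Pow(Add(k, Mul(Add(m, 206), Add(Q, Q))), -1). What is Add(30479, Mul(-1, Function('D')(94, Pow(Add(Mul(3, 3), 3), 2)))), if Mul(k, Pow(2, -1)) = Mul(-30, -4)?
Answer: Rational(2640700559, 86640) ≈ 30479.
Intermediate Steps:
k = 240 (k = Mul(2, Mul(-30, -4)) = Mul(2, 120) = 240)
Function('D')(m, Q) = Pow(Add(240, Mul(2, Q, Add(206, m))), -1) (Function('D')(m, Q) = Pow(Add(240, Mul(Add(m, 206), Add(Q, Q))), -1) = Pow(Add(240, Mul(Add(206, m), Mul(2, Q))), -1) = Pow(Add(240, Mul(2, Q, Add(206, m))), -1))
Add(30479, Mul(-1, Function('D')(94, Pow(Add(Mul(3, 3), 3), 2)))) = Add(30479, Mul(-1, Mul(Rational(1, 2), Pow(Add(120, Mul(206, Pow(Add(Mul(3, 3), 3), 2)), Mul(Pow(Add(Mul(3, 3), 3), 2), 94)), -1)))) = Add(30479, Mul(-1, Mul(Rational(1, 2), Pow(Add(120, Mul(206, Pow(Add(9, 3), 2)), Mul(Pow(Add(9, 3), 2), 94)), -1)))) = Add(30479, Mul(-1, Mul(Rational(1, 2), Pow(Add(120, Mul(206, Pow(12, 2)), Mul(Pow(12, 2), 94)), -1)))) = Add(30479, Mul(-1, Mul(Rational(1, 2), Pow(Add(120, Mul(206, 144), Mul(144, 94)), -1)))) = Add(30479, Mul(-1, Mul(Rational(1, 2), Pow(Add(120, 29664, 13536), -1)))) = Add(30479, Mul(-1, Mul(Rational(1, 2), Pow(43320, -1)))) = Add(30479, Mul(-1, Mul(Rational(1, 2), Rational(1, 43320)))) = Add(30479, Mul(-1, Rational(1, 86640))) = Add(30479, Rational(-1, 86640)) = Rational(2640700559, 86640)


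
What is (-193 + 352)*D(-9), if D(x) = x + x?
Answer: -2862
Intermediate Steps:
D(x) = 2*x
(-193 + 352)*D(-9) = (-193 + 352)*(2*(-9)) = 159*(-18) = -2862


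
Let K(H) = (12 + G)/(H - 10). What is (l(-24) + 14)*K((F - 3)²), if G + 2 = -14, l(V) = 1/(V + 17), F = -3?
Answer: -194/91 ≈ -2.1319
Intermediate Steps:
l(V) = 1/(17 + V)
G = -16 (G = -2 - 14 = -16)
K(H) = -4/(-10 + H) (K(H) = (12 - 16)/(H - 10) = -4/(-10 + H))
(l(-24) + 14)*K((F - 3)²) = (1/(17 - 24) + 14)*(-4/(-10 + (-3 - 3)²)) = (1/(-7) + 14)*(-4/(-10 + (-6)²)) = (-⅐ + 14)*(-4/(-10 + 36)) = 97*(-4/26)/7 = 97*(-4*1/26)/7 = (97/7)*(-2/13) = -194/91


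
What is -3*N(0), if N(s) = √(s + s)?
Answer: 0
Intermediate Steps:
N(s) = √2*√s (N(s) = √(2*s) = √2*√s)
-3*N(0) = -3*√2*√0 = -3*√2*0 = -3*0 = 0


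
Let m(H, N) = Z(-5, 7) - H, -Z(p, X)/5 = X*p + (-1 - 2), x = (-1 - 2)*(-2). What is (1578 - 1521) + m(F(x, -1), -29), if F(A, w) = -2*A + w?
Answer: 260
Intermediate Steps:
x = 6 (x = -3*(-2) = 6)
Z(p, X) = 15 - 5*X*p (Z(p, X) = -5*(X*p + (-1 - 2)) = -5*(X*p - 3) = -5*(-3 + X*p) = 15 - 5*X*p)
F(A, w) = w - 2*A
m(H, N) = 190 - H (m(H, N) = (15 - 5*7*(-5)) - H = (15 + 175) - H = 190 - H)
(1578 - 1521) + m(F(x, -1), -29) = (1578 - 1521) + (190 - (-1 - 2*6)) = 57 + (190 - (-1 - 12)) = 57 + (190 - 1*(-13)) = 57 + (190 + 13) = 57 + 203 = 260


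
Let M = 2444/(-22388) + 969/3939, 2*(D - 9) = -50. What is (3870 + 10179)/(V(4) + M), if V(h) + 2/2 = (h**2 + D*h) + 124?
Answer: 34414716063/184056721 ≈ 186.98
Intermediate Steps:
D = -16 (D = 9 + (1/2)*(-50) = 9 - 25 = -16)
M = 1005588/7348861 (M = 2444*(-1/22388) + 969*(1/3939) = -611/5597 + 323/1313 = 1005588/7348861 ≈ 0.13684)
V(h) = 123 + h**2 - 16*h (V(h) = -1 + ((h**2 - 16*h) + 124) = -1 + (124 + h**2 - 16*h) = 123 + h**2 - 16*h)
(3870 + 10179)/(V(4) + M) = (3870 + 10179)/((123 + 4**2 - 16*4) + 1005588/7348861) = 14049/((123 + 16 - 64) + 1005588/7348861) = 14049/(75 + 1005588/7348861) = 14049/(552170163/7348861) = 14049*(7348861/552170163) = 34414716063/184056721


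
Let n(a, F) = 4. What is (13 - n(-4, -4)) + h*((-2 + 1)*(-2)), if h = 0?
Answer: 9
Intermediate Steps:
(13 - n(-4, -4)) + h*((-2 + 1)*(-2)) = (13 - 1*4) + 0*((-2 + 1)*(-2)) = (13 - 4) + 0*(-1*(-2)) = 9 + 0*2 = 9 + 0 = 9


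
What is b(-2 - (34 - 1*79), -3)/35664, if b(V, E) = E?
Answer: -1/11888 ≈ -8.4118e-5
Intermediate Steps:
b(-2 - (34 - 1*79), -3)/35664 = -3/35664 = -3*1/35664 = -1/11888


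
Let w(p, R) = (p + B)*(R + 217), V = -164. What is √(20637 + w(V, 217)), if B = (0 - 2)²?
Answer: I*√48803 ≈ 220.91*I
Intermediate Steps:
B = 4 (B = (-2)² = 4)
w(p, R) = (4 + p)*(217 + R) (w(p, R) = (p + 4)*(R + 217) = (4 + p)*(217 + R))
√(20637 + w(V, 217)) = √(20637 + (868 + 4*217 + 217*(-164) + 217*(-164))) = √(20637 + (868 + 868 - 35588 - 35588)) = √(20637 - 69440) = √(-48803) = I*√48803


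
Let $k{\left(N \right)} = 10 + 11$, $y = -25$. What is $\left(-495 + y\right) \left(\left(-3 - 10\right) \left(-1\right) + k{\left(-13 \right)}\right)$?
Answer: $-17680$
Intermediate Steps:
$k{\left(N \right)} = 21$
$\left(-495 + y\right) \left(\left(-3 - 10\right) \left(-1\right) + k{\left(-13 \right)}\right) = \left(-495 - 25\right) \left(\left(-3 - 10\right) \left(-1\right) + 21\right) = - 520 \left(\left(-13\right) \left(-1\right) + 21\right) = - 520 \left(13 + 21\right) = \left(-520\right) 34 = -17680$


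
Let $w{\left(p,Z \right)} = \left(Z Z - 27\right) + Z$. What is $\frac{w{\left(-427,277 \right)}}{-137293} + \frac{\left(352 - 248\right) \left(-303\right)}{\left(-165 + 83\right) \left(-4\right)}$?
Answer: $- \frac{543953266}{5629013} \approx -96.634$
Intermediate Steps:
$w{\left(p,Z \right)} = -27 + Z + Z^{2}$ ($w{\left(p,Z \right)} = \left(Z^{2} - 27\right) + Z = \left(-27 + Z^{2}\right) + Z = -27 + Z + Z^{2}$)
$\frac{w{\left(-427,277 \right)}}{-137293} + \frac{\left(352 - 248\right) \left(-303\right)}{\left(-165 + 83\right) \left(-4\right)} = \frac{-27 + 277 + 277^{2}}{-137293} + \frac{\left(352 - 248\right) \left(-303\right)}{\left(-165 + 83\right) \left(-4\right)} = \left(-27 + 277 + 76729\right) \left(- \frac{1}{137293}\right) + \frac{104 \left(-303\right)}{\left(-82\right) \left(-4\right)} = 76979 \left(- \frac{1}{137293}\right) - \frac{31512}{328} = - \frac{76979}{137293} - \frac{3939}{41} = - \frac{543953266}{5629013}$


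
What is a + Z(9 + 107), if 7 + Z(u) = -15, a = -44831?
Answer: -44853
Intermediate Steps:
Z(u) = -22 (Z(u) = -7 - 15 = -22)
a + Z(9 + 107) = -44831 - 22 = -44853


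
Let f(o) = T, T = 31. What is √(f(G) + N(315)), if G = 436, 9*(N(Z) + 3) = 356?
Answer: 4*√38/3 ≈ 8.2192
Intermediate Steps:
N(Z) = 329/9 (N(Z) = -3 + (⅑)*356 = -3 + 356/9 = 329/9)
f(o) = 31
√(f(G) + N(315)) = √(31 + 329/9) = √(608/9) = 4*√38/3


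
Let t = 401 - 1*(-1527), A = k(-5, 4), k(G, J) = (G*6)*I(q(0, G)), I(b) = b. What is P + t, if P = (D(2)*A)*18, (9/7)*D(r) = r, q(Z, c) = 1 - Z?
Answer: 1088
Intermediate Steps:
D(r) = 7*r/9
k(G, J) = 6*G (k(G, J) = (G*6)*(1 - 1*0) = (6*G)*(1 + 0) = (6*G)*1 = 6*G)
A = -30 (A = 6*(-5) = -30)
t = 1928 (t = 401 + 1527 = 1928)
P = -840 (P = (((7/9)*2)*(-30))*18 = ((14/9)*(-30))*18 = -140/3*18 = -840)
P + t = -840 + 1928 = 1088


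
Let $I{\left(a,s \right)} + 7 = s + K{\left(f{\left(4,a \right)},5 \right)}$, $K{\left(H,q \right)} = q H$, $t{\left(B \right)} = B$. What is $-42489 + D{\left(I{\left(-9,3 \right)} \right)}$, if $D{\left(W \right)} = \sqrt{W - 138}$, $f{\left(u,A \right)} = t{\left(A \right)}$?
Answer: $-42489 + i \sqrt{187} \approx -42489.0 + 13.675 i$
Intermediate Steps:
$f{\left(u,A \right)} = A$
$K{\left(H,q \right)} = H q$
$I{\left(a,s \right)} = -7 + s + 5 a$ ($I{\left(a,s \right)} = -7 + \left(s + a 5\right) = -7 + \left(s + 5 a\right) = -7 + s + 5 a$)
$D{\left(W \right)} = \sqrt{-138 + W}$
$-42489 + D{\left(I{\left(-9,3 \right)} \right)} = -42489 + \sqrt{-138 + \left(-7 + 3 + 5 \left(-9\right)\right)} = -42489 + \sqrt{-138 - 49} = -42489 + \sqrt{-187} = -42489 + i \sqrt{187}$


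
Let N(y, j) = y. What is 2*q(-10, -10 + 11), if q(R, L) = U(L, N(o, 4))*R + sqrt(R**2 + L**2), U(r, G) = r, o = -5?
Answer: -20 + 2*sqrt(101) ≈ 0.099751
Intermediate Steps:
q(R, L) = sqrt(L**2 + R**2) + L*R (q(R, L) = L*R + sqrt(R**2 + L**2) = L*R + sqrt(L**2 + R**2) = sqrt(L**2 + R**2) + L*R)
2*q(-10, -10 + 11) = 2*(sqrt((-10 + 11)**2 + (-10)**2) + (-10 + 11)*(-10)) = 2*(sqrt(1**2 + 100) + 1*(-10)) = 2*(sqrt(1 + 100) - 10) = 2*(sqrt(101) - 10) = 2*(-10 + sqrt(101)) = -20 + 2*sqrt(101)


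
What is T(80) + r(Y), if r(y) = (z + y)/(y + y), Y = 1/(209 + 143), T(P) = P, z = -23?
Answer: -7935/2 ≈ -3967.5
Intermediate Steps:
Y = 1/352 ≈ 0.0028409
r(y) = (-23 + y)/(2*y) (r(y) = (-23 + y)/(y + y) = (-23 + y)/((2*y)) = (-23 + y)*(1/(2*y)) = (-23 + y)/(2*y))
T(80) + r(Y) = 80 + (-23 + 1/352)/(2*(1/352)) = 80 + (½)*352*(-8095/352) = 80 - 8095/2 = -7935/2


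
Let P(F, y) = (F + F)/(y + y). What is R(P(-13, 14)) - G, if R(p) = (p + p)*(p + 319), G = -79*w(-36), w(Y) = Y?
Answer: -336601/98 ≈ -3434.7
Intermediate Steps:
P(F, y) = F/y (P(F, y) = (2*F)/((2*y)) = (2*F)*(1/(2*y)) = F/y)
G = 2844 (G = -79*(-36) = 2844)
R(p) = 2*p*(319 + p) (R(p) = (2*p)*(319 + p) = 2*p*(319 + p))
R(P(-13, 14)) - G = 2*(-13/14)*(319 - 13/14) - 1*2844 = 2*(-13*1/14)*(319 - 13*1/14) - 2844 = 2*(-13/14)*(319 - 13/14) - 2844 = 2*(-13/14)*(4453/14) - 2844 = -57889/98 - 2844 = -336601/98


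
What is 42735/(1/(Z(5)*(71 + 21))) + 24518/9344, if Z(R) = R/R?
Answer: 18368540899/4672 ≈ 3.9316e+6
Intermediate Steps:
Z(R) = 1
42735/(1/(Z(5)*(71 + 21))) + 24518/9344 = 42735/(1/(1*(71 + 21))) + 24518/9344 = 42735/(1/(1*92)) + 24518*(1/9344) = 42735/(1/92) + 12259/4672 = 42735*92 + 12259/4672 = 3931620 + 12259/4672 = 18368540899/4672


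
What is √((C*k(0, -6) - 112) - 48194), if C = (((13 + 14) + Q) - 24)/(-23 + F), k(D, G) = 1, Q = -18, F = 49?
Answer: I*√32655246/26 ≈ 219.79*I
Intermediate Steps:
C = -15/26 (C = (((13 + 14) - 18) - 24)/(-23 + 49) = ((27 - 18) - 24)/26 = (9 - 24)*(1/26) = -15*1/26 = -15/26 ≈ -0.57692)
√((C*k(0, -6) - 112) - 48194) = √((-15/26*1 - 112) - 48194) = √((-15/26 - 112) - 48194) = √(-2927/26 - 48194) = √(-1255971/26) = I*√32655246/26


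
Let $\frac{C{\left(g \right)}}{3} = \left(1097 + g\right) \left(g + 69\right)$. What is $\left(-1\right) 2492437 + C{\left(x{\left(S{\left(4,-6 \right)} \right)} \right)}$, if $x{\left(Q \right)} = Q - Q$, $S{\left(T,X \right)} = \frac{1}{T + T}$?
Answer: $-2265358$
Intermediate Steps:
$S{\left(T,X \right)} = \frac{1}{2 T}$
$x{\left(Q \right)} = 0$
$C{\left(g \right)} = 3 \left(69 + g\right) \left(1097 + g\right)$ ($C{\left(g \right)} = 3 \left(1097 + g\right) \left(g + 69\right) = 3 \left(1097 + g\right) \left(69 + g\right) = 3 \left(69 + g\right) \left(1097 + g\right)$)
$\left(-1\right) 2492437 + C{\left(x{\left(S{\left(4,-6 \right)} \right)} \right)} = \left(-1\right) 2492437 + \left(227079 + 3 \cdot 0^{2} + 3498 \cdot 0\right) = -2492437 + \left(227079 + 3 \cdot 0 + 0\right) = -2492437 + \left(227079 + 0 + 0\right) = -2492437 + 227079 = -2265358$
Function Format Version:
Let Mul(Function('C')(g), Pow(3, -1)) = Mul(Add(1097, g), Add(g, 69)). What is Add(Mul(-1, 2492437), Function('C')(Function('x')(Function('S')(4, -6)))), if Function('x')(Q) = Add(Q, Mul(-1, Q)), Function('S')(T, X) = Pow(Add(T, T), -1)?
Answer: -2265358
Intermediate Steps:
Function('S')(T, X) = Mul(Rational(1, 2), Pow(T, -1)) (Function('S')(T, X) = Pow(Mul(2, T), -1) = Mul(Rational(1, 2), Pow(T, -1)))
Function('x')(Q) = 0
Function('C')(g) = Mul(3, Add(69, g), Add(1097, g)) (Function('C')(g) = Mul(3, Mul(Add(1097, g), Add(g, 69))) = Mul(3, Mul(Add(1097, g), Add(69, g))) = Mul(3, Mul(Add(69, g), Add(1097, g))) = Mul(3, Add(69, g), Add(1097, g)))
Add(Mul(-1, 2492437), Function('C')(Function('x')(Function('S')(4, -6)))) = Add(Mul(-1, 2492437), Add(227079, Mul(3, Pow(0, 2)), Mul(3498, 0))) = Add(-2492437, Add(227079, Mul(3, 0), 0)) = Add(-2492437, Add(227079, 0, 0)) = Add(-2492437, 227079) = -2265358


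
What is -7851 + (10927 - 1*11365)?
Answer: -8289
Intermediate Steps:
-7851 + (10927 - 1*11365) = -7851 + (10927 - 11365) = -7851 - 438 = -8289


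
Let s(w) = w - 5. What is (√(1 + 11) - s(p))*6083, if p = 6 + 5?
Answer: -36498 + 12166*√3 ≈ -15426.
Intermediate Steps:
p = 11
s(w) = -5 + w
(√(1 + 11) - s(p))*6083 = (√(1 + 11) - (-5 + 11))*6083 = (√12 - 1*6)*6083 = (2*√3 - 6)*6083 = (-6 + 2*√3)*6083 = -36498 + 12166*√3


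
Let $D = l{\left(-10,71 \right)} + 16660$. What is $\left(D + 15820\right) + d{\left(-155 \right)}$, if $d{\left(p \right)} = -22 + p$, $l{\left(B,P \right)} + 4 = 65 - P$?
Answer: $32293$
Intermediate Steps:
$l{\left(B,P \right)} = 61 - P$ ($l{\left(B,P \right)} = -4 - \left(-65 + P\right) = 61 - P$)
$D = 16650$ ($D = \left(61 - 71\right) + 16660 = -10 + 16660 = 16650$)
$\left(D + 15820\right) + d{\left(-155 \right)} = \left(16650 + 15820\right) - 177 = 32470 - 177 = 32293$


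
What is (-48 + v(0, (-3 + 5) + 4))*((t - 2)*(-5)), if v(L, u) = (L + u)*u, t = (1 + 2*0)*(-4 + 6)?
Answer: 0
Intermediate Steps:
t = 2 (t = (1 + 0)*2 = 1*2 = 2)
v(L, u) = u*(L + u)
(-48 + v(0, (-3 + 5) + 4))*((t - 2)*(-5)) = (-48 + ((-3 + 5) + 4)*(0 + ((-3 + 5) + 4)))*((2 - 2)*(-5)) = (-48 + (2 + 4)*(0 + (2 + 4)))*(0*(-5)) = (-48 + 6*(0 + 6))*0 = (-48 + 6*6)*0 = (-48 + 36)*0 = -12*0 = 0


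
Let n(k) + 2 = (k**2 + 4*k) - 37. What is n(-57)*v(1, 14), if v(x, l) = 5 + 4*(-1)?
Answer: 2982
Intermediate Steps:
v(x, l) = 1 (v(x, l) = 5 - 4 = 1)
n(k) = -39 + k**2 + 4*k (n(k) = -2 + ((k**2 + 4*k) - 37) = -2 + (-37 + k**2 + 4*k) = -39 + k**2 + 4*k)
n(-57)*v(1, 14) = (-39 + (-57)**2 + 4*(-57))*1 = (-39 + 3249 - 228)*1 = 2982*1 = 2982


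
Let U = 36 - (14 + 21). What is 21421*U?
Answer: 21421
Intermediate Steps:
U = 1 (U = 36 - 1*35 = 36 - 35 = 1)
21421*U = 21421*1 = 21421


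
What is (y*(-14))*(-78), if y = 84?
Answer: 91728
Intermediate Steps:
(y*(-14))*(-78) = (84*(-14))*(-78) = -1176*(-78) = 91728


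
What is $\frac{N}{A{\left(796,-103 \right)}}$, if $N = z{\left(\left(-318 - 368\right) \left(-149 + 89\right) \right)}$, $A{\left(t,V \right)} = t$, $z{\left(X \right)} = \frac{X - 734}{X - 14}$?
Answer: $\frac{20213}{16376108} \approx 0.0012343$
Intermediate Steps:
$z{\left(X \right)} = \frac{-734 + X}{-14 + X}$
$N = \frac{20213}{20573}$ ($N = \frac{-734 + \left(-318 - 368\right) \left(-149 + 89\right)}{-14 + \left(-318 - 368\right) \left(-149 + 89\right)} = \frac{-734 - -41160}{-14 - -41160} = \frac{-734 + 41160}{-14 + 41160} = \frac{1}{41146} \cdot 40426 = \frac{20213}{20573} \approx 0.9825$)
$\frac{N}{A{\left(796,-103 \right)}} = \frac{20213}{20573 \cdot 796} = \frac{20213}{20573} \cdot \frac{1}{796} = \frac{20213}{16376108}$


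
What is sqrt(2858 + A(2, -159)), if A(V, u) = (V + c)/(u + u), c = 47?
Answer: sqrt(288996810)/318 ≈ 53.459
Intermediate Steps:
A(V, u) = (47 + V)/(2*u) (A(V, u) = (V + 47)/(u + u) = (47 + V)/((2*u)) = (47 + V)*(1/(2*u)) = (47 + V)/(2*u))
sqrt(2858 + A(2, -159)) = sqrt(2858 + (1/2)*(47 + 2)/(-159)) = sqrt(2858 + (1/2)*(-1/159)*49) = sqrt(2858 - 49/318) = sqrt(908795/318) = sqrt(288996810)/318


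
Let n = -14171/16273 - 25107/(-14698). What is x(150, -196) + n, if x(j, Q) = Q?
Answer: -46679107731/239180554 ≈ -195.16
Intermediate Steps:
n = 200280853/239180554 (n = -14171*1/16273 - 25107*(-1/14698) = -14171/16273 + 25107/14698 = 200280853/239180554 ≈ 0.83736)
x(150, -196) + n = -196 + 200280853/239180554 = -46679107731/239180554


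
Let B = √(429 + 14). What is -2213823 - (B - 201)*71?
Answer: -2199552 - 71*√443 ≈ -2.2010e+6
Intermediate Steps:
B = √443 ≈ 21.048
-2213823 - (B - 201)*71 = -2213823 - (√443 - 201)*71 = -2213823 - (-201 + √443)*71 = -2213823 - (-14271 + 71*√443) = -2213823 + (14271 - 71*√443) = -2199552 - 71*√443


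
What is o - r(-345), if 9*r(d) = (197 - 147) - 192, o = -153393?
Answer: -1380395/9 ≈ -1.5338e+5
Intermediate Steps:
r(d) = -142/9 (r(d) = ((197 - 147) - 192)/9 = (50 - 192)/9 = (⅑)*(-142) = -142/9)
o - r(-345) = -153393 - 1*(-142/9) = -153393 + 142/9 = -1380395/9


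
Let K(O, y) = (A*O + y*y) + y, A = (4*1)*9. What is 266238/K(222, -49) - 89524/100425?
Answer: 4301819149/173132700 ≈ 24.847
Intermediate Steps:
A = 36 (A = 4*9 = 36)
K(O, y) = y + y**2 + 36*O (K(O, y) = (36*O + y*y) + y = (36*O + y**2) + y = (y**2 + 36*O) + y = y + y**2 + 36*O)
266238/K(222, -49) - 89524/100425 = 266238/(-49 + (-49)**2 + 36*222) - 89524/100425 = 266238/(-49 + 2401 + 7992) - 89524*1/100425 = 266238/10344 - 89524/100425 = 266238*(1/10344) - 89524/100425 = 44373/1724 - 89524/100425 = 4301819149/173132700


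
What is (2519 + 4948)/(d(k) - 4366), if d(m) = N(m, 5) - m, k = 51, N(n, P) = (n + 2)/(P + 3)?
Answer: -1048/619 ≈ -1.6931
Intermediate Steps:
N(n, P) = (2 + n)/(3 + P)
d(m) = ¼ - 7*m/8 (d(m) = (2 + m)/(3 + 5) - m = (2 + m)/8 - m = (¼ + m/8) - m = ¼ - 7*m/8)
(2519 + 4948)/(d(k) - 4366) = (2519 + 4948)/((¼ - 7/8*51) - 4366) = 7467/((¼ - 357/8) - 4366) = 7467/(-355/8 - 4366) = 7467/(-35283/8) = 7467*(-8/35283) = -1048/619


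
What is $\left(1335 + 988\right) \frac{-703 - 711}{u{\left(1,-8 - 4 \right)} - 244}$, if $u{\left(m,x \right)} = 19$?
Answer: $\frac{3284722}{225} \approx 14599.0$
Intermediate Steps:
$\left(1335 + 988\right) \frac{-703 - 711}{u{\left(1,-8 - 4 \right)} - 244} = \left(1335 + 988\right) \frac{-703 - 711}{19 - 244} = 2323 \left(- \frac{1414}{-225}\right) = 2323 \left(\left(-1414\right) \left(- \frac{1}{225}\right)\right) = 2323 \cdot \frac{1414}{225} = \frac{3284722}{225}$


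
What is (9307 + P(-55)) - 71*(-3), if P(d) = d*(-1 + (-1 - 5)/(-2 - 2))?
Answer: 18985/2 ≈ 9492.5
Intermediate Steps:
P(d) = d/2 (P(d) = d*(-1 - 6/(-4)) = d*(-1 - 6*(-¼)) = d*(-1 + 3/2) = d*(½) = d/2)
(9307 + P(-55)) - 71*(-3) = (9307 + (½)*(-55)) - 71*(-3) = (9307 - 55/2) + 213 = 18559/2 + 213 = 18985/2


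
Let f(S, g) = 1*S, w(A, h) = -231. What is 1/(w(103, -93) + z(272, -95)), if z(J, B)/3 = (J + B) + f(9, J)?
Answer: 1/327 ≈ 0.0030581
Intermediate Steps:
f(S, g) = S
z(J, B) = 27 + 3*B + 3*J (z(J, B) = 3*((J + B) + 9) = 3*((B + J) + 9) = 3*(9 + B + J) = 27 + 3*B + 3*J)
1/(w(103, -93) + z(272, -95)) = 1/(-231 + (27 + 3*(-95) + 3*272)) = 1/(-231 + (27 - 285 + 816)) = 1/(-231 + 558) = 1/327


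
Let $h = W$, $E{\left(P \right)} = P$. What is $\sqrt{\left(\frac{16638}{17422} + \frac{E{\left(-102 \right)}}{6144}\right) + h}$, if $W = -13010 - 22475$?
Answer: $\frac{i \sqrt{2757206595202881}}{278752} \approx 188.37 i$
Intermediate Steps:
$W = -35485$
$h = -35485$
$\sqrt{\left(\frac{16638}{17422} + \frac{E{\left(-102 \right)}}{6144}\right) + h} = \sqrt{\left(\frac{16638}{17422} - \frac{102}{6144}\right) - 35485} = \sqrt{\left(16638 \cdot \frac{1}{17422} - \frac{17}{1024}\right) - 35485} = \sqrt{\left(\frac{8319}{8711} - \frac{17}{1024}\right) - 35485} = \sqrt{\frac{8370569}{8920064} - 35485} = \sqrt{- \frac{316520100471}{8920064}} = \frac{i \sqrt{2757206595202881}}{278752}$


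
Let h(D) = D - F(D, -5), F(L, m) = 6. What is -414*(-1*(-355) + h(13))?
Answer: -149868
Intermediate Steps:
h(D) = -6 + D (h(D) = D - 1*6 = D - 6 = -6 + D)
-414*(-1*(-355) + h(13)) = -414*(-1*(-355) + (-6 + 13)) = -414*(355 + 7) = -414*362 = -149868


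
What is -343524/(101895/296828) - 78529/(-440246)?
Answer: -14963598145756019/14952955390 ≈ -1.0007e+6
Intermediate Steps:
-343524/(101895/296828) - 78529/(-440246) = -343524/(101895*(1/296828)) - 78529*(-1/440246) = -343524/101895/296828 + 78529/440246 = -343524*296828/101895 + 78529/440246 = -33989180624/33965 + 78529/440246 = -14963598145756019/14952955390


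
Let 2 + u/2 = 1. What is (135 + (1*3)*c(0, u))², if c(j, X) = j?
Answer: 18225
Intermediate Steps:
u = -2 (u = -4 + 2*1 = -4 + 2 = -2)
(135 + (1*3)*c(0, u))² = (135 + (1*3)*0)² = (135 + 3*0)² = (135 + 0)² = 135² = 18225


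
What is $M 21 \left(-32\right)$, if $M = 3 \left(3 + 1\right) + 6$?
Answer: $-12096$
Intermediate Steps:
$M = 18$ ($M = 3 \cdot 4 + 6 = 12 + 6 = 18$)
$M 21 \left(-32\right) = 18 \cdot 21 \left(-32\right) = 378 \left(-32\right) = -12096$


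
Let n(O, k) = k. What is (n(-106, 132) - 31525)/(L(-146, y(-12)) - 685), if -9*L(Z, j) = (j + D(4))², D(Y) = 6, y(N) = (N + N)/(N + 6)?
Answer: 282537/6265 ≈ 45.098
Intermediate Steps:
y(N) = 2*N/(6 + N) (y(N) = (2*N)/(6 + N) = 2*N/(6 + N))
L(Z, j) = -(6 + j)²/9 (L(Z, j) = -(j + 6)²/9 = -(6 + j)²/9)
(n(-106, 132) - 31525)/(L(-146, y(-12)) - 685) = (132 - 31525)/(-(6 + 2*(-12)/(6 - 12))²/9 - 685) = -31393/(-(6 + 2*(-12)/(-6))²/9 - 685) = -31393/(-(6 + 2*(-12)*(-⅙))²/9 - 685) = -31393/(-(6 + 4)²/9 - 685) = -31393/(-⅑*10² - 685) = -31393/(-⅑*100 - 685) = -31393/(-100/9 - 685) = -31393/(-6265/9) = -31393*(-9/6265) = 282537/6265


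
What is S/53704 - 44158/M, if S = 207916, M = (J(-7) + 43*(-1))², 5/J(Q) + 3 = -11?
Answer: -97049989797/4946796274 ≈ -19.619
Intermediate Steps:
J(Q) = -5/14 (J(Q) = 5/(-3 - 11) = 5/(-14) = 5*(-1/14) = -5/14)
M = 368449/196 (M = (-5/14 + 43*(-1))² = (-5/14 - 43)² = (-607/14)² = 368449/196 ≈ 1879.8)
S/53704 - 44158/M = 207916/53704 - 44158/368449/196 = 207916*(1/53704) - 44158*196/368449 = 51979/13426 - 8654968/368449 = -97049989797/4946796274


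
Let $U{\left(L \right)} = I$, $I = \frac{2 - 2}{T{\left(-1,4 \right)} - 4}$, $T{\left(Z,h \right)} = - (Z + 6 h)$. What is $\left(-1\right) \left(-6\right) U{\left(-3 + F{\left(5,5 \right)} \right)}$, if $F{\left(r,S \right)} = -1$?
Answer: $0$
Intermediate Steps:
$T{\left(Z,h \right)} = - Z - 6 h$
$I = 0$ ($I = \frac{2 - 2}{\left(\left(-1\right) \left(-1\right) - 24\right) - 4} = \frac{0}{\left(1 - 24\right) - 4} = \frac{0}{-23 - 4} = \frac{0}{-27} = 0 \left(- \frac{1}{27}\right) = 0$)
$U{\left(L \right)} = 0$
$\left(-1\right) \left(-6\right) U{\left(-3 + F{\left(5,5 \right)} \right)} = \left(-1\right) \left(-6\right) 0 = 6 \cdot 0 = 0$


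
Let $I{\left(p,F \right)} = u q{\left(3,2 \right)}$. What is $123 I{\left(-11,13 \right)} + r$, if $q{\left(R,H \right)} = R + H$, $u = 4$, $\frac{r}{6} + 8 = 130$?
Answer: $3192$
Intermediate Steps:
$r = 732$ ($r = -48 + 6 \cdot 130 = -48 + 780 = 732$)
$q{\left(R,H \right)} = H + R$
$I{\left(p,F \right)} = 20$ ($I{\left(p,F \right)} = 4 \left(2 + 3\right) = 4 \cdot 5 = 20$)
$123 I{\left(-11,13 \right)} + r = 123 \cdot 20 + 732 = 2460 + 732 = 3192$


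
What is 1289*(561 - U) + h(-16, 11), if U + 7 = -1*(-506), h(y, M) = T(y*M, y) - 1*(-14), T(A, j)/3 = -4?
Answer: 79920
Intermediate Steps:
T(A, j) = -12 (T(A, j) = 3*(-4) = -12)
h(y, M) = 2 (h(y, M) = -12 - 1*(-14) = -12 + 14 = 2)
U = 499 (U = -7 - 1*(-506) = -7 + 506 = 499)
1289*(561 - U) + h(-16, 11) = 1289*(561 - 1*499) + 2 = 1289*(561 - 499) + 2 = 1289*62 + 2 = 79918 + 2 = 79920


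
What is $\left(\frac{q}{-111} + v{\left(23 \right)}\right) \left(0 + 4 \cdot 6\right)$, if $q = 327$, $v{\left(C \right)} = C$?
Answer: $\frac{17808}{37} \approx 481.3$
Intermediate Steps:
$\left(\frac{q}{-111} + v{\left(23 \right)}\right) \left(0 + 4 \cdot 6\right) = \left(\frac{327}{-111} + 23\right) \left(0 + 4 \cdot 6\right) = \left(327 \left(- \frac{1}{111}\right) + 23\right) \left(0 + 24\right) = \left(- \frac{109}{37} + 23\right) 24 = \frac{742}{37} \cdot 24 = \frac{17808}{37}$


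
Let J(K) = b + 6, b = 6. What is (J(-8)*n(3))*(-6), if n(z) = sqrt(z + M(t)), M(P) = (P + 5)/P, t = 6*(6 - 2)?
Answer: -6*sqrt(606) ≈ -147.70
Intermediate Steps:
J(K) = 12 (J(K) = 6 + 6 = 12)
t = 24 (t = 6*4 = 24)
M(P) = (5 + P)/P
n(z) = sqrt(29/24 + z) (n(z) = sqrt(z + (5 + 24)/24) = sqrt(z + (1/24)*29) = sqrt(z + 29/24) = sqrt(29/24 + z))
(J(-8)*n(3))*(-6) = (12*(sqrt(174 + 144*3)/12))*(-6) = (12*(sqrt(174 + 432)/12))*(-6) = (12*(sqrt(606)/12))*(-6) = sqrt(606)*(-6) = -6*sqrt(606)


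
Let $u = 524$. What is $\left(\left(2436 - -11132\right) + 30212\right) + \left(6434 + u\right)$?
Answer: $50738$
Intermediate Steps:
$\left(\left(2436 - -11132\right) + 30212\right) + \left(6434 + u\right) = \left(\left(2436 - -11132\right) + 30212\right) + \left(6434 + 524\right) = \left(\left(2436 + 11132\right) + 30212\right) + 6958 = \left(13568 + 30212\right) + 6958 = 43780 + 6958 = 50738$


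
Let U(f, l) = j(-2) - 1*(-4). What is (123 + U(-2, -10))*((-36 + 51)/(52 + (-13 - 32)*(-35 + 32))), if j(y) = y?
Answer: 1875/187 ≈ 10.027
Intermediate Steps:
U(f, l) = 2 (U(f, l) = -2 - 1*(-4) = -2 + 4 = 2)
(123 + U(-2, -10))*((-36 + 51)/(52 + (-13 - 32)*(-35 + 32))) = (123 + 2)*((-36 + 51)/(52 + (-13 - 32)*(-35 + 32))) = 125*(15/(52 - 45*(-3))) = 125*(15/(52 + 135)) = 125*(15/187) = 1875/187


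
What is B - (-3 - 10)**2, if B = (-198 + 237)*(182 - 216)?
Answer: -1495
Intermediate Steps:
B = -1326 (B = 39*(-34) = -1326)
B - (-3 - 10)**2 = -1326 - (-3 - 10)**2 = -1326 - 1*(-13)**2 = -1326 - 1*169 = -1326 - 169 = -1495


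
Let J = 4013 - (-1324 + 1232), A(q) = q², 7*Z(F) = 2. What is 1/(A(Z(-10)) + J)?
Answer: 49/201149 ≈ 0.00024360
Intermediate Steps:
Z(F) = 2/7 (Z(F) = (⅐)*2 = 2/7)
J = 4105 (J = 4013 - 1*(-92) = 4013 + 92 = 4105)
1/(A(Z(-10)) + J) = 1/((2/7)² + 4105) = 1/(4/49 + 4105) = 1/(201149/49) = 49/201149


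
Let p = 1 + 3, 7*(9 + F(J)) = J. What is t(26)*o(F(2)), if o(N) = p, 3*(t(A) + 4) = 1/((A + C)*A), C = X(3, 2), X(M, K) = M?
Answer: -18094/1131 ≈ -15.998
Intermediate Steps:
F(J) = -9 + J/7
C = 3
t(A) = -4 + 1/(3*A*(3 + A)) (t(A) = -4 + (1/((A + 3)*A))/3 = -4 + (1/((3 + A)*A))/3 = -4 + (1/(A*(3 + A)))/3 = -4 + 1/(3*A*(3 + A)))
p = 4
o(N) = 4
t(26)*o(F(2)) = ((1/3)*(1 - 36*26 - 12*26**2)/(26*(3 + 26)))*4 = ((1/3)*(1/26)*(1 - 936 - 12*676)/29)*4 = ((1/3)*(1/26)*(1/29)*(1 - 936 - 8112))*4 = ((1/3)*(1/26)*(1/29)*(-9047))*4 = -9047/2262*4 = -18094/1131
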